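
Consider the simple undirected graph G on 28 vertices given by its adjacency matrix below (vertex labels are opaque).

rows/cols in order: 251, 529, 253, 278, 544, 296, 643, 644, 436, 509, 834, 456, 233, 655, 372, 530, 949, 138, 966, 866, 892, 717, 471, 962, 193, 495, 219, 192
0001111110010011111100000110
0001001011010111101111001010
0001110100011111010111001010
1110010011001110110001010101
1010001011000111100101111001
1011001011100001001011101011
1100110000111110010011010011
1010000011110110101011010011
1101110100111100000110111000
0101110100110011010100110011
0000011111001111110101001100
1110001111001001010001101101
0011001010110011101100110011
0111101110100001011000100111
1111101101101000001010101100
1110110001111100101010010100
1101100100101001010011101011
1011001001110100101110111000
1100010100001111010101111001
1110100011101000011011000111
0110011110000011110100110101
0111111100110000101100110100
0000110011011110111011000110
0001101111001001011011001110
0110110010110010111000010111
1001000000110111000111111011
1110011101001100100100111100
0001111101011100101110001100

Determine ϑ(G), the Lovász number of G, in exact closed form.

N(219) = {251, 529, 253, 296, 643, 644, 509, 233, 655, 949, 866, 471, 962, 193, 495}, |N(219)| = 15.
N(644) = {251, 253, 436, 509, 834, 456, 655, 372, 949, 966, 892, 717, 962, 219, 192}, |N(644)| = 15.
N(643) = {251, 529, 544, 296, 834, 456, 233, 655, 372, 138, 892, 717, 962, 219, 192}, |N(643)| = 15.
Vertex 138 has 15 neighbors: 251, 253, 278, 643, 509, 834, 456, 655, 949, 966, 866, 892, 471, 962, 193.
G on 28 vertices is 15-regular; Kneser-type, 2-subsets of [8].
Distinct eigenvalues (to 3 d.p.): [15.0, 1.0, -5.0].
ϑ = −N·λ_min/(λ_max−λ_min) = −28·(-5)/(15−(-5)) = 7.
ϑ(G) ≈ 7.0000000.

7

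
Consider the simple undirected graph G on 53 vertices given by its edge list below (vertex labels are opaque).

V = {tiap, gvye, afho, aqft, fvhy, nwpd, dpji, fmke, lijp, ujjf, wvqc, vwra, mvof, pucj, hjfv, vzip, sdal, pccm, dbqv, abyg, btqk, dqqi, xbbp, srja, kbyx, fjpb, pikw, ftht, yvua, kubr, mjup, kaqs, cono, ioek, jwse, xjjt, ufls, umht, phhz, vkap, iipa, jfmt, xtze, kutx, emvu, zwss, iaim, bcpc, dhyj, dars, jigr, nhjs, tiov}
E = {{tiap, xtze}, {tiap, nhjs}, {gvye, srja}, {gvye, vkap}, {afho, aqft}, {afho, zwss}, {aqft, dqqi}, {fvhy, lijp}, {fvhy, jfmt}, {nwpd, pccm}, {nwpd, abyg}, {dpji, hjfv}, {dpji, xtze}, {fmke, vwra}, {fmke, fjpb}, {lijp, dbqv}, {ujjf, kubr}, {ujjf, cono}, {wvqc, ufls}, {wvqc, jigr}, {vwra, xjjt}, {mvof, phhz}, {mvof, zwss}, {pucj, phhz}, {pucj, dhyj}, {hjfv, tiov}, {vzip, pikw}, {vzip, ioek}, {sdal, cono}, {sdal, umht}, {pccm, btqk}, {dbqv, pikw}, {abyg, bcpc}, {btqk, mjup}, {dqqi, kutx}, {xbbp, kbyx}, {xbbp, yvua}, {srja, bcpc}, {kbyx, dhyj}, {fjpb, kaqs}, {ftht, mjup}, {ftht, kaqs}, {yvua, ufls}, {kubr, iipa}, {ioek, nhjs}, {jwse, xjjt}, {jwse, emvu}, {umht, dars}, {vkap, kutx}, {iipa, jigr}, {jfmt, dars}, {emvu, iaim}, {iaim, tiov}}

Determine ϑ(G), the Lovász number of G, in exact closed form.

deg(xtze) = 2; N(xtze) = {tiap, dpji}.
Vertex lijp has 2 neighbors: fvhy, dbqv.
Vertex tiov has 2 neighbors: hjfv, iaim.
N(umht) = {sdal, dars}, |N(umht)| = 2.
deg(v) = 2 for all v (|V|=53); this is C_{53}, the 53-cycle.
Distinct eigenvalues (to 3 d.p.): [2.0, 1.986, 1.944, 1.875, 1.779, 1.659, 1.515, 1.35, 1.166, 0.966, 0.752, 0.527, 0.295, 0.059, -0.178, -0.412, -0.641, -0.86, -1.068, -1.26, -1.435, -1.59, -1.722, -1.83, -1.913, -1.968, -1.996].
λ_max=2, λ_min=-2*cos(pi/53); ϑ = −53·λ_min/(λ_max−λ_min) = 53*cos(pi/53)/(cos(pi/53) + 1).
ϑ(G) ≈ 26.47671.
α=26, χ(Ḡ)=27; ϑ=53*cos(pi/53)/(cos(pi/53) + 1) lies between (both strict).

53*cos(pi/53)/(cos(pi/53) + 1)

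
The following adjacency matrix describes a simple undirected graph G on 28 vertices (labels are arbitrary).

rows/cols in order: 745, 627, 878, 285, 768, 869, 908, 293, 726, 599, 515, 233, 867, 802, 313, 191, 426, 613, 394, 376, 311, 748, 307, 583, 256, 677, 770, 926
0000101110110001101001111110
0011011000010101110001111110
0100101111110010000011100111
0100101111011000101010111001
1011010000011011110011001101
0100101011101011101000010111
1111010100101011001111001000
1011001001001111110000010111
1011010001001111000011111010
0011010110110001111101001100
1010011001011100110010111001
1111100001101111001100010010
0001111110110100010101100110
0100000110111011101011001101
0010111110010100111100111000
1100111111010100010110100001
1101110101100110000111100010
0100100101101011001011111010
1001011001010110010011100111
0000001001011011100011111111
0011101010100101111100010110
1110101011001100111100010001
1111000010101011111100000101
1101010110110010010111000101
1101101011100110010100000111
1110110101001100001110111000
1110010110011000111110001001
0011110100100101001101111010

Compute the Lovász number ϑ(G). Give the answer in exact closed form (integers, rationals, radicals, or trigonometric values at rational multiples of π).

deg(285) = 15; N(285) = {627, 768, 908, 293, 726, 599, 233, 867, 426, 394, 311, 307, 583, 256, 926}.
N(191) = {745, 627, 768, 869, 908, 293, 726, 599, 233, 802, 613, 376, 311, 307, 926}, |N(191)| = 15.
deg(426) = 15; N(426) = {745, 627, 285, 768, 869, 293, 599, 515, 802, 313, 376, 311, 748, 307, 770}.
Vertex 869 has 15 neighbors: 627, 768, 908, 726, 599, 515, 867, 313, 191, 426, 394, 583, 677, 770, 926.
deg(v) = 15 for all v (|V|=28); Kneser K(8,2) on C(8,2)=28 vertices.
The 3 distinct eigenvalues: [15.0, 1.0, -5.0].
−28·(-5) / ((15)−(-5)) = 7 = ϑ(G).
Numerically 7.0000.

7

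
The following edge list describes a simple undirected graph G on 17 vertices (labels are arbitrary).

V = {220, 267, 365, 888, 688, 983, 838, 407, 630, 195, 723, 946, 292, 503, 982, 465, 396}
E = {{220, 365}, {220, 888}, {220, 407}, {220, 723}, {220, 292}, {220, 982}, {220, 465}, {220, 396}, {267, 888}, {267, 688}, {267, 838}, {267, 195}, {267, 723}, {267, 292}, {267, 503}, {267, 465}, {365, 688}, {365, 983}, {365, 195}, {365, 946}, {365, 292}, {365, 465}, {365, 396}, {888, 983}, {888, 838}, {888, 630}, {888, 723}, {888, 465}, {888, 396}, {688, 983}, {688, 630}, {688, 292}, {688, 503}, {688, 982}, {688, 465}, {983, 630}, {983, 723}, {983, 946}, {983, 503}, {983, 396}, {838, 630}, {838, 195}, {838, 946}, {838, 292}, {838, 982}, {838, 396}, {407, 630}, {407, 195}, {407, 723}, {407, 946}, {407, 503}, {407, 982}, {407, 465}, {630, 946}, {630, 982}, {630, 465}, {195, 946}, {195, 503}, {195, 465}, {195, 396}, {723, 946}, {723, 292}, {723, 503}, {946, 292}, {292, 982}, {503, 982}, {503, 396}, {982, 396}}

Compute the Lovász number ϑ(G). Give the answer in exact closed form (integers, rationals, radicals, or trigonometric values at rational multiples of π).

deg(267) = 8; N(267) = {888, 688, 838, 195, 723, 292, 503, 465}.
Vertex 220 has 8 neighbors: 365, 888, 407, 723, 292, 982, 465, 396.
Vertex 396 has 8 neighbors: 220, 365, 888, 983, 838, 195, 503, 982.
Vertex 946 has 8 neighbors: 365, 983, 838, 407, 630, 195, 723, 292.
17-vertex 8-regular graph: SR(17,8,3,4) — a Paley graph.
A has 3 distinct eigenvalues ≈ [8.0, 1.562, -2.562].
−17·(-sqrt(17)/2 - 1/2) / ((8)−(-sqrt(17)/2 - 1/2)) = sqrt(17) = ϑ(G).
ϑ(G) ≈ 4.123106.

sqrt(17)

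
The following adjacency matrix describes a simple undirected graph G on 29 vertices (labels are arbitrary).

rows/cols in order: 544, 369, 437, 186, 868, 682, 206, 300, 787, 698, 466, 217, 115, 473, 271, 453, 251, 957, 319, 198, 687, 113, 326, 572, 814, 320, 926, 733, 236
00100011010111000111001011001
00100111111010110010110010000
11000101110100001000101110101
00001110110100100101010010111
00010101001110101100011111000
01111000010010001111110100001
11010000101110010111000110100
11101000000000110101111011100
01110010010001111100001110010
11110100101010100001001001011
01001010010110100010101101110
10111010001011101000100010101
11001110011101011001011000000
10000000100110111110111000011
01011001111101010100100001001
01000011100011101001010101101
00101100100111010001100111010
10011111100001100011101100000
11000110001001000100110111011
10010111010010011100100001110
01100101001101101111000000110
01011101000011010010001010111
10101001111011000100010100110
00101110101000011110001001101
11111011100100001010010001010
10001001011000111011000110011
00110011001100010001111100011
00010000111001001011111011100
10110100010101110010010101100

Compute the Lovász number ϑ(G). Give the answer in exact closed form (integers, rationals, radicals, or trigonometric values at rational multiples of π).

sqrt(29)

N(453) = {369, 206, 300, 787, 115, 473, 271, 251, 198, 113, 572, 320, 926, 236}, |N(453)| = 14.
Vertex 687 has 14 neighbors: 369, 437, 682, 300, 466, 217, 473, 271, 251, 957, 319, 198, 926, 733.
Vertex 572 has 14 neighbors: 437, 868, 682, 206, 787, 466, 453, 251, 957, 319, 326, 320, 926, 236.
deg(115) = 14; N(115) = {544, 369, 868, 682, 206, 698, 466, 217, 473, 453, 251, 198, 113, 326}.
G on 29 vertices is 14-regular; SR(29,14,6,7) — a Paley graph.
The 3 distinct eigenvalues: [14.0, 2.192582, -3.192582].
λ_max=14, λ_min=-sqrt(29)/2 - 1/2; ϑ = −29·λ_min/(λ_max−λ_min) = sqrt(29).
= 5.385165… (decimal).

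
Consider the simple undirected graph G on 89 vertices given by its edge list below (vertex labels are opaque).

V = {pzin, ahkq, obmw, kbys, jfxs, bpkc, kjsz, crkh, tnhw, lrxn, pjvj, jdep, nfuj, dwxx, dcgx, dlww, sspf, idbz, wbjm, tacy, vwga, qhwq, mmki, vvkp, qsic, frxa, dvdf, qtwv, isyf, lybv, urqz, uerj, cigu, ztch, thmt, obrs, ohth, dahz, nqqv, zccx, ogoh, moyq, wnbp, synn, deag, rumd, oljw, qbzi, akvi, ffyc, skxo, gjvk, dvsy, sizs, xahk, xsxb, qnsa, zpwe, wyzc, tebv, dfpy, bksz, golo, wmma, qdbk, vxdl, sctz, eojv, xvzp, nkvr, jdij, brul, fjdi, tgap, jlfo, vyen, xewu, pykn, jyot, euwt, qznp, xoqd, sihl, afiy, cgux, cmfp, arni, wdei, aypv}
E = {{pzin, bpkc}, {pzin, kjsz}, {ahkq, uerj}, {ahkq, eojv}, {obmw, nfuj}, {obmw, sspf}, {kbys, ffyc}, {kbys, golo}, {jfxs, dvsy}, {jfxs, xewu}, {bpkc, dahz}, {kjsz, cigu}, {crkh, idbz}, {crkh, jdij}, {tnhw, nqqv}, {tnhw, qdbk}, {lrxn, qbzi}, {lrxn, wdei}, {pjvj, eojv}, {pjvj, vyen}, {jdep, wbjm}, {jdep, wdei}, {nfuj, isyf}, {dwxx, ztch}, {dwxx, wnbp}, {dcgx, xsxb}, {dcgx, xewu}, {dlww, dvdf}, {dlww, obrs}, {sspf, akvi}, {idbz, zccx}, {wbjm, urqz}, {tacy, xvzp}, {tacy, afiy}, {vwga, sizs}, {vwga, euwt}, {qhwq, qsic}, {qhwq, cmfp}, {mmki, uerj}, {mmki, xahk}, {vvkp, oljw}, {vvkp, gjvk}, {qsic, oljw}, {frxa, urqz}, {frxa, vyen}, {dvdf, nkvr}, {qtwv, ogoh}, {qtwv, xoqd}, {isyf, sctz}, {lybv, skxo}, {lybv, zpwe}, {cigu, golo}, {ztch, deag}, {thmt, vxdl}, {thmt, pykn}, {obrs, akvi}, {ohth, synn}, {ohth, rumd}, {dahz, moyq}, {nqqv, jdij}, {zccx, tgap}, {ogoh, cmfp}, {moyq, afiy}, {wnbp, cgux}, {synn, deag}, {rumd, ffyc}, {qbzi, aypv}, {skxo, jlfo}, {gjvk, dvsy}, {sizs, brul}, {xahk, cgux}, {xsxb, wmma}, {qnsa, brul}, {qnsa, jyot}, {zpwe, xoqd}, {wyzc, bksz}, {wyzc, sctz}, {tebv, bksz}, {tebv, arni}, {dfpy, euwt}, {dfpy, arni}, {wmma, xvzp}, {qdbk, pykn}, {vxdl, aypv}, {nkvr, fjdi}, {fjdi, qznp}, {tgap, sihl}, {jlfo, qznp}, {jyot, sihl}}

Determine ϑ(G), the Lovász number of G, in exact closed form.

89*cos(pi/89)/(cos(pi/89) + 1)

N(ztch) = {dwxx, deag}, |N(ztch)| = 2.
Vertex nqqv has 2 neighbors: tnhw, jdij.
Vertex tgap has 2 neighbors: zccx, sihl.
Vertex jlfo has 2 neighbors: skxo, qznp.
deg(v) = 2 for all v (|V|=89); connected 2-regular on 89 ⇒ C_{89}.
A has 45 distinct eigenvalues ≈ [2.0, 1.995018, 1.980097, 1.955311, 1.920784, 1.876688, 1.823242, 1.760713, 1.689412, 1.609694, 1.521958, 1.426638, 1.324212, 1.215188, 1.10011, 0.979551, 0.854113, 0.724419, 0.591116, 0.454869, 0.316355, 0.176265, 0.035297, -0.105847, -0.246463, -0.385852, -0.523319, -0.658178, -0.789758, -0.917404, -1.040479, -1.158371, -1.270491, -1.376282, -1.475217, -1.566802, -1.650581, -1.726138, -1.793094, -1.851118, -1.89992, -1.939256, -1.968931, -1.988796, -1.998754].
With N=89: ϑ(G) = 89·(-(-1)*2*cos(pi/89))/(2−(-2*cos(pi/89))) = 89*cos(pi/89)/(cos(pi/89) + 1).
≈ 44.4861353 (to 7 d.p.).
α=44, χ(Ḡ)=45; ϑ=89*cos(pi/89)/(cos(pi/89) + 1) lies between (both strict).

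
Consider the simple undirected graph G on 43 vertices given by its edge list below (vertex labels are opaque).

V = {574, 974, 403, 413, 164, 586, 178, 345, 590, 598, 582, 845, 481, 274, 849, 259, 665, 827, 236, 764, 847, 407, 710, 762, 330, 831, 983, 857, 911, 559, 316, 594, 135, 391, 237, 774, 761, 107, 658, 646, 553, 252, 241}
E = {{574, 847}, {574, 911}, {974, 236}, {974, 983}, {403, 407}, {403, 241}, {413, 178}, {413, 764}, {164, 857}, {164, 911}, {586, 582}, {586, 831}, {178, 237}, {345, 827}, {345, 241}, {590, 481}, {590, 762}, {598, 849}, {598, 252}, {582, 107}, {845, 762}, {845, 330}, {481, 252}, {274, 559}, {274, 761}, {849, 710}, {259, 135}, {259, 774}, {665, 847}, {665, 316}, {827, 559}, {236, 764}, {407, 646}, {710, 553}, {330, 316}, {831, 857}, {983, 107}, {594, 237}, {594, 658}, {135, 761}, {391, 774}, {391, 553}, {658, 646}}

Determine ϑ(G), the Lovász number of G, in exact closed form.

43*cos(pi/43)/(cos(pi/43) + 1)

Vertex 107 has 2 neighbors: 582, 983.
deg(857) = 2; N(857) = {164, 831}.
Vertex 974 has 2 neighbors: 236, 983.
Vertex 407 has 2 neighbors: 403, 646.
G on 43 vertices is 2-regular; this is C_{43}, the 43-cycle.
The 22 distinct eigenvalues: [2.0, 1.979, 1.915, 1.811, 1.668, 1.49, 1.279, 1.042, 0.782, 0.506, 0.219, -0.073, -0.363, -0.646, -0.914, -1.164, -1.388, -1.583, -1.744, -1.868, -1.952, -1.995].
ϑ = −N·λ_min/(λ_max−λ_min) = −43·(-2*cos(pi/43))/(2−(-2*cos(pi/43))) = 43*cos(pi/43)/(cos(pi/43) + 1).
= 21.4712837… (decimal).
α=21, χ(Ḡ)=22; ϑ=43*cos(pi/43)/(cos(pi/43) + 1) lies between (both strict).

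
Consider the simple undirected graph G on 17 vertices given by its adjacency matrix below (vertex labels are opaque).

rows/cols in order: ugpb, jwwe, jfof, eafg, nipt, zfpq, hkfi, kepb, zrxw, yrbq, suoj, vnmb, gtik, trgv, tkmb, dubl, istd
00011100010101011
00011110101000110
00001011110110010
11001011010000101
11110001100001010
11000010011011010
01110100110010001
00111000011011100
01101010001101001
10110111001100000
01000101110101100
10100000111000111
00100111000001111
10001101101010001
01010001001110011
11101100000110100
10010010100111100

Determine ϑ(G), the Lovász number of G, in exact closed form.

Vertex ugpb has 8 neighbors: eafg, nipt, zfpq, yrbq, vnmb, trgv, dubl, istd.
deg(kepb) = 8; N(kepb) = {jfof, eafg, nipt, yrbq, suoj, gtik, trgv, tkmb}.
Vertex suoj has 8 neighbors: jwwe, zfpq, kepb, zrxw, yrbq, vnmb, trgv, tkmb.
deg(hkfi) = 8; N(hkfi) = {jwwe, jfof, eafg, zfpq, zrxw, yrbq, gtik, istd}.
17-vertex 8-regular graph: strongly regular (17,8,3,4).
Distinct eigenvalues (to 5 d.p.): [8.0, 1.56155, -2.56155].
Lovász (edge-transitive): ϑ = −17·(-sqrt(17)/2 - 1/2)/((8)−(-sqrt(17)/2 - 1/2)) = sqrt(17).
= 4.1231056… (decimal).

sqrt(17)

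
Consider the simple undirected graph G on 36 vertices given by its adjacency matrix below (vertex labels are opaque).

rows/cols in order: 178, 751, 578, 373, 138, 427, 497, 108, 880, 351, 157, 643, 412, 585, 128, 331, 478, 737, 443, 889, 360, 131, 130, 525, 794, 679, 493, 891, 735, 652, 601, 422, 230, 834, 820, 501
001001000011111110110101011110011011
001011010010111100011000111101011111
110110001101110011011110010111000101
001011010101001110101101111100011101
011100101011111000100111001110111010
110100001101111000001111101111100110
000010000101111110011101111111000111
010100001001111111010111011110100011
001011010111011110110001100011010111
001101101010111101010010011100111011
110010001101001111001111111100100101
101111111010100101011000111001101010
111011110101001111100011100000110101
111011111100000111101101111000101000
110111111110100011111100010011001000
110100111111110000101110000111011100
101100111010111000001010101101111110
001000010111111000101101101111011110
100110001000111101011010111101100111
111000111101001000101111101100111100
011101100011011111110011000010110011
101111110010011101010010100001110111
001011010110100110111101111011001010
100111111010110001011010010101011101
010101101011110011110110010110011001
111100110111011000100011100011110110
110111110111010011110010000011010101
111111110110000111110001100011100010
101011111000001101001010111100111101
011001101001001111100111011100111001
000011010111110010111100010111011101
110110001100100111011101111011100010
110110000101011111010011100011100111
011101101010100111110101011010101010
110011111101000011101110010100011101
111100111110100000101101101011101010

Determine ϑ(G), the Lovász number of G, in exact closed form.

8

Vertex 834 has 21 neighbors: 751, 578, 373, 427, 497, 880, 157, 412, 331, 478, 737, 443, 889, 131, 525, 679, 493, 735, 601, 230, 820.
N(138) = {751, 578, 373, 497, 880, 157, 643, 412, 585, 128, 443, 131, 130, 525, 493, 891, 735, 601, 422, 230, 820}, |N(138)| = 21.
N(351) = {578, 373, 427, 497, 880, 157, 412, 585, 128, 331, 737, 889, 130, 679, 493, 891, 601, 422, 230, 820, 501}, |N(351)| = 21.
deg(889) = 21; N(889) = {178, 751, 578, 497, 108, 880, 351, 643, 128, 443, 360, 131, 130, 525, 794, 493, 891, 601, 422, 230, 834}.
21-regular, N=36; Kneser-type, 2-subsets of [9].
spec(A) ≈ [21.0, 1.0, -6.0] (distinct, 6 d.p.).
−36·(-6) / ((21)−(-6)) = 8 = ϑ(G).
Numerically 8.00000000.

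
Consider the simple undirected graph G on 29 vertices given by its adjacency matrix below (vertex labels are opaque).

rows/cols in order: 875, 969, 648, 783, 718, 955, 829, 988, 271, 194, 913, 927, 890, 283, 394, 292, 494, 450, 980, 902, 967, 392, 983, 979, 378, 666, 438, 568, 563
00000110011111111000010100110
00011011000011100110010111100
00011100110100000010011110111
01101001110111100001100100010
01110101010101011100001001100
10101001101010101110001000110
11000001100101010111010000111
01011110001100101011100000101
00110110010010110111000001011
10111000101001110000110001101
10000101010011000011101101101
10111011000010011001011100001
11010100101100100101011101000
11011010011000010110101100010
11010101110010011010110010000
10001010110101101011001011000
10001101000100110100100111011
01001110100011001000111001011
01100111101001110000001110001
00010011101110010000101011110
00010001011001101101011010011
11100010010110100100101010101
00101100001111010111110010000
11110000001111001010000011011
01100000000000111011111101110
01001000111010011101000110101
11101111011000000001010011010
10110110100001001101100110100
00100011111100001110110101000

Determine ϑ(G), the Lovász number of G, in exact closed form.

deg(494) = 14; N(494) = {875, 718, 955, 988, 927, 394, 292, 450, 967, 979, 378, 666, 568, 563}.
deg(927) = 14; N(927) = {875, 648, 783, 718, 829, 988, 890, 292, 494, 902, 392, 983, 979, 563}.
N(392) = {875, 969, 648, 829, 194, 927, 890, 394, 450, 967, 983, 378, 438, 563}, |N(392)| = 14.
deg(438) = 14; N(438) = {875, 969, 648, 718, 955, 829, 988, 194, 913, 902, 392, 378, 666, 568}.
14-regular, N=29; SR(29,14,6,7) — a Paley graph.
The 3 distinct eigenvalues: [14.0, 2.193, -3.193].
λ_max=14, λ_min=-sqrt(29)/2 - 1/2; ϑ = −29·λ_min/(λ_max−λ_min) = sqrt(29).
ϑ(G) ≈ 5.385165.

sqrt(29)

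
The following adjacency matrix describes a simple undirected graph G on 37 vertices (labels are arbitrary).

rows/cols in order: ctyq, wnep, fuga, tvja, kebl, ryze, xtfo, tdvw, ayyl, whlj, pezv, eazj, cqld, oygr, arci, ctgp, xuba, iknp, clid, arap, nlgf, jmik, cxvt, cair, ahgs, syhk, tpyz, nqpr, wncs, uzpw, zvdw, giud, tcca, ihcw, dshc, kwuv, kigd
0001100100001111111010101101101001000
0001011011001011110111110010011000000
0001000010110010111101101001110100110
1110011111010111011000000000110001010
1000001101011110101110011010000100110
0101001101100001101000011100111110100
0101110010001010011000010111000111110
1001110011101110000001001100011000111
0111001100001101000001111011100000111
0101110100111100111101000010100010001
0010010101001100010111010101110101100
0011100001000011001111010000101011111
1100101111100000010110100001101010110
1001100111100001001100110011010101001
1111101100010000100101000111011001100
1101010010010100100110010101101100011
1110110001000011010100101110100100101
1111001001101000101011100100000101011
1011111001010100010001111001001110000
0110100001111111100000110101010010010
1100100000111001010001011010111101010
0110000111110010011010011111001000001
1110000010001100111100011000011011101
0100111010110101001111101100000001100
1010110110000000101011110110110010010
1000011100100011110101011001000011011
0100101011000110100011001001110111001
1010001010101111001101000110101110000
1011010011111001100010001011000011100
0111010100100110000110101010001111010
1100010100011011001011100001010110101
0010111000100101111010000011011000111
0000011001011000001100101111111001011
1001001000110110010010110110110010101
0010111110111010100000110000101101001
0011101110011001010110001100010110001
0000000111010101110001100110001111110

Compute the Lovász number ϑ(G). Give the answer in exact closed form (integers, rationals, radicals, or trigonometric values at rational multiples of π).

sqrt(37)

Vertex tpyz has 18 neighbors: wnep, kebl, xtfo, ayyl, whlj, oygr, arci, xuba, nlgf, jmik, ahgs, nqpr, wncs, uzpw, giud, tcca, ihcw, kigd.
Vertex cqld has 18 neighbors: ctyq, wnep, kebl, xtfo, tdvw, ayyl, whlj, pezv, iknp, arap, nlgf, cxvt, nqpr, wncs, zvdw, tcca, dshc, kwuv.
Vertex fuga has 18 neighbors: tvja, ayyl, pezv, eazj, arci, xuba, iknp, clid, arap, jmik, cxvt, ahgs, nqpr, wncs, uzpw, giud, dshc, kwuv.
N(arap) = {wnep, fuga, kebl, whlj, pezv, eazj, cqld, oygr, arci, ctgp, xuba, cxvt, cair, syhk, nqpr, uzpw, tcca, kwuv}, |N(arap)| = 18.
deg(v) = 18 for all v (|V|=37); SR(37,18,8,9) — a Paley graph.
Distinct eigenvalues (to 5 d.p.): [18.0, 2.54138, -3.54138].
Lovász (edge-transitive): ϑ = −37·(-sqrt(37)/2 - 1/2)/((18)−(-sqrt(37)/2 - 1/2)) = sqrt(37).
ϑ(G) ≈ 6.0828.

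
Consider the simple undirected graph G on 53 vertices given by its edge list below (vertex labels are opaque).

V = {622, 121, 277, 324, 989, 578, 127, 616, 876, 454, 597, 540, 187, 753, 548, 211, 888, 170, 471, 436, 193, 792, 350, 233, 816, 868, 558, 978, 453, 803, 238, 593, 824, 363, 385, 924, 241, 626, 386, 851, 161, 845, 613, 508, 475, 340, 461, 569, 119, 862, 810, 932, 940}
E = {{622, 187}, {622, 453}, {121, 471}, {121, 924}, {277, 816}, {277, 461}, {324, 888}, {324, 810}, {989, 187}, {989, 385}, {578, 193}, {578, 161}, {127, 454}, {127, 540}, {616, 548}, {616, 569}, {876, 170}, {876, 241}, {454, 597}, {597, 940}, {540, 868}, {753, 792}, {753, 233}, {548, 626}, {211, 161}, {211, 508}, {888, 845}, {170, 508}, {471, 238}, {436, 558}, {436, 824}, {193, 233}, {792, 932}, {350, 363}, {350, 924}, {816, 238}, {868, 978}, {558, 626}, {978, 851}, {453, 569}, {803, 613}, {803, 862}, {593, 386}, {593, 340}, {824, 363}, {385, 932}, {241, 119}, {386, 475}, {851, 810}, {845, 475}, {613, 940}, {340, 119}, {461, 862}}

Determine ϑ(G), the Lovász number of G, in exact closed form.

53*cos(pi/53)/(cos(pi/53) + 1)

deg(845) = 2; N(845) = {888, 475}.
N(932) = {792, 385}, |N(932)| = 2.
Vertex 540 has 2 neighbors: 127, 868.
Vertex 862 has 2 neighbors: 803, 461.
53-vertex 2-regular graph: this is C_{53}, the 53-cycle.
A has 27 distinct eigenvalues ≈ [2.0, 1.986, 1.944, 1.875, 1.779, 1.659, 1.515, 1.35, 1.166, 0.966, 0.752, 0.527, 0.295, 0.059, -0.178, -0.412, -0.641, -0.86, -1.068, -1.26, -1.435, -1.59, -1.722, -1.83, -1.913, -1.968, -1.996].
Lovász: ϑ = −53(-2*cos(pi/53))/(2+-(-1)*2*cos(pi/53)) = 53*cos(pi/53)/(cos(pi/53) + 1).
ϑ(G) ≈ 26.476708993.
Check 26 ≤ 53*cos(pi/53)/(cos(pi/53) + 1) ≤ 27: both strict.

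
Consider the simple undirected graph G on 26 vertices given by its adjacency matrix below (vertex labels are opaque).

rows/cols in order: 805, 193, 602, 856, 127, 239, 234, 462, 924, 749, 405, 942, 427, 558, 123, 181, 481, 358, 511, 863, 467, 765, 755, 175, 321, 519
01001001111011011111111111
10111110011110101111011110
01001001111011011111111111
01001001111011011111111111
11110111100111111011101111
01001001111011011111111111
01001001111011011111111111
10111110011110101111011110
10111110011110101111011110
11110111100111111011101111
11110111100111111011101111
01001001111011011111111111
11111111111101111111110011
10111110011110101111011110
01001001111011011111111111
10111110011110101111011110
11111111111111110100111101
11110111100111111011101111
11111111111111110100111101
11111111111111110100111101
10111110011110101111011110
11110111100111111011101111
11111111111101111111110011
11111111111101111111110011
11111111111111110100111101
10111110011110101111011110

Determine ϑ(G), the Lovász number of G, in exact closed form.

7

deg(127) = 21; N(127) = {805, 193, 602, 856, 239, 234, 462, 924, 942, 427, 558, 123, 181, 481, 511, 863, 467, 755, 175, 321, 519}.
N(462) = {805, 602, 856, 127, 239, 234, 749, 405, 942, 427, 123, 481, 358, 511, 863, 765, 755, 175, 321}, |N(462)| = 19.
N(924) = {805, 602, 856, 127, 239, 234, 749, 405, 942, 427, 123, 481, 358, 511, 863, 765, 755, 175, 321}, |N(924)| = 19.
N(602) = {193, 127, 462, 924, 749, 405, 427, 558, 181, 481, 358, 511, 863, 467, 765, 755, 175, 321, 519}, |N(602)| = 19.
Complete 5-partite, parts [7, 7, 5, 4, 3]: perfect, ϑ = α = 7.
≈ 7.0000 (to 4 d.p.).
7 ≤ 7 ≤ 7: collapsed.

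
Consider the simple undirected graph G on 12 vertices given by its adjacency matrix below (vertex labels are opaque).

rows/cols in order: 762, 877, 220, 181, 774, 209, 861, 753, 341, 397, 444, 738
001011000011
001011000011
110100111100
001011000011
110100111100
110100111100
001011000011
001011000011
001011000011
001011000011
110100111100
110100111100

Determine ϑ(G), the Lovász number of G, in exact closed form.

7

N(738) = {762, 877, 181, 861, 753, 341, 397}, |N(738)| = 7.
Vertex 762 has 5 neighbors: 220, 774, 209, 444, 738.
deg(341) = 5; N(341) = {220, 774, 209, 444, 738}.
Vertex 209 has 7 neighbors: 762, 877, 181, 861, 753, 341, 397.
K_{7,5} (perfect); ϑ(G) = α(G) = max{7,5} = 7.
= 7.0000… (decimal).
Sandwich: α(G)=7 ≤ ϑ(G)=7 ≤ χ(Ḡ)=7 (collapsed).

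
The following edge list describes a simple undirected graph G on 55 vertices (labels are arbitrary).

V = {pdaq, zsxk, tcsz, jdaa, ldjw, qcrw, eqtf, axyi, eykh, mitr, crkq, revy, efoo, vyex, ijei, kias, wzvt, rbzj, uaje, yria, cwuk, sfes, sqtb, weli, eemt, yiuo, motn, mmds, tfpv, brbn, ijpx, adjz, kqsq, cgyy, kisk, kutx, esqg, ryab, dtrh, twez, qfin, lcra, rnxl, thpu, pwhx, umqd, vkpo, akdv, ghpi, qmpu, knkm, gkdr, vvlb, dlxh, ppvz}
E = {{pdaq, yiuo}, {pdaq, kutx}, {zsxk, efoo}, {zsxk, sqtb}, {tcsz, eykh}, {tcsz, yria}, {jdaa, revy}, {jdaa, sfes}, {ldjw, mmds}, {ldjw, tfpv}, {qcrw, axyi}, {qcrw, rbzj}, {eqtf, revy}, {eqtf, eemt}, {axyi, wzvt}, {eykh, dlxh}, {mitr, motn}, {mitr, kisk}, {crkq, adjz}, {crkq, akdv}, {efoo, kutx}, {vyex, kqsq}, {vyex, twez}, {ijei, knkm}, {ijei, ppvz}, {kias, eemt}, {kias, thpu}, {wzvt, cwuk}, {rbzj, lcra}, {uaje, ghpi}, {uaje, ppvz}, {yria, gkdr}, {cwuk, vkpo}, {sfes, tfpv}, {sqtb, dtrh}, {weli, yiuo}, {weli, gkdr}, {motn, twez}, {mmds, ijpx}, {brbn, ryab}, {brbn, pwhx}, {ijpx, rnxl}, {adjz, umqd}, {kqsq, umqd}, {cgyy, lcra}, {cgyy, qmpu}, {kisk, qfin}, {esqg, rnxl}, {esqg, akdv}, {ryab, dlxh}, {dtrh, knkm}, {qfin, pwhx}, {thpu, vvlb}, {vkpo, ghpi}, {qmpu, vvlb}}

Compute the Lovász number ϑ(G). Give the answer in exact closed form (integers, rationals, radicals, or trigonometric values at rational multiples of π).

N(ryab) = {brbn, dlxh}, |N(ryab)| = 2.
deg(efoo) = 2; N(efoo) = {zsxk, kutx}.
deg(ijpx) = 2; N(ijpx) = {mmds, rnxl}.
N(akdv) = {crkq, esqg}, |N(akdv)| = 2.
Every vertex has degree 2 (N=55); a single 55-cycle (edge-transitive).
Distinct eigenvalues (to 3 d.p.): [2.0, 1.987, 1.948, 1.884, 1.795, 1.683, 1.548, 1.394, 1.221, 1.033, 0.831, 0.618, 0.397, 0.171, -0.057, -0.285, -0.508, -0.726, -0.933, -1.129, -1.31, -1.473, -1.618, -1.741, -1.842, -1.919, -1.971, -1.997].
λ_max=2, λ_min=-2*cos(pi/55); ϑ = −55·λ_min/(λ_max−λ_min) = 55*cos(pi/55)/(cos(pi/55) + 1).
= 27.4775569… (decimal).
Check 27 ≤ 55*cos(pi/55)/(cos(pi/55) + 1) ≤ 28: both strict.

55*cos(pi/55)/(cos(pi/55) + 1)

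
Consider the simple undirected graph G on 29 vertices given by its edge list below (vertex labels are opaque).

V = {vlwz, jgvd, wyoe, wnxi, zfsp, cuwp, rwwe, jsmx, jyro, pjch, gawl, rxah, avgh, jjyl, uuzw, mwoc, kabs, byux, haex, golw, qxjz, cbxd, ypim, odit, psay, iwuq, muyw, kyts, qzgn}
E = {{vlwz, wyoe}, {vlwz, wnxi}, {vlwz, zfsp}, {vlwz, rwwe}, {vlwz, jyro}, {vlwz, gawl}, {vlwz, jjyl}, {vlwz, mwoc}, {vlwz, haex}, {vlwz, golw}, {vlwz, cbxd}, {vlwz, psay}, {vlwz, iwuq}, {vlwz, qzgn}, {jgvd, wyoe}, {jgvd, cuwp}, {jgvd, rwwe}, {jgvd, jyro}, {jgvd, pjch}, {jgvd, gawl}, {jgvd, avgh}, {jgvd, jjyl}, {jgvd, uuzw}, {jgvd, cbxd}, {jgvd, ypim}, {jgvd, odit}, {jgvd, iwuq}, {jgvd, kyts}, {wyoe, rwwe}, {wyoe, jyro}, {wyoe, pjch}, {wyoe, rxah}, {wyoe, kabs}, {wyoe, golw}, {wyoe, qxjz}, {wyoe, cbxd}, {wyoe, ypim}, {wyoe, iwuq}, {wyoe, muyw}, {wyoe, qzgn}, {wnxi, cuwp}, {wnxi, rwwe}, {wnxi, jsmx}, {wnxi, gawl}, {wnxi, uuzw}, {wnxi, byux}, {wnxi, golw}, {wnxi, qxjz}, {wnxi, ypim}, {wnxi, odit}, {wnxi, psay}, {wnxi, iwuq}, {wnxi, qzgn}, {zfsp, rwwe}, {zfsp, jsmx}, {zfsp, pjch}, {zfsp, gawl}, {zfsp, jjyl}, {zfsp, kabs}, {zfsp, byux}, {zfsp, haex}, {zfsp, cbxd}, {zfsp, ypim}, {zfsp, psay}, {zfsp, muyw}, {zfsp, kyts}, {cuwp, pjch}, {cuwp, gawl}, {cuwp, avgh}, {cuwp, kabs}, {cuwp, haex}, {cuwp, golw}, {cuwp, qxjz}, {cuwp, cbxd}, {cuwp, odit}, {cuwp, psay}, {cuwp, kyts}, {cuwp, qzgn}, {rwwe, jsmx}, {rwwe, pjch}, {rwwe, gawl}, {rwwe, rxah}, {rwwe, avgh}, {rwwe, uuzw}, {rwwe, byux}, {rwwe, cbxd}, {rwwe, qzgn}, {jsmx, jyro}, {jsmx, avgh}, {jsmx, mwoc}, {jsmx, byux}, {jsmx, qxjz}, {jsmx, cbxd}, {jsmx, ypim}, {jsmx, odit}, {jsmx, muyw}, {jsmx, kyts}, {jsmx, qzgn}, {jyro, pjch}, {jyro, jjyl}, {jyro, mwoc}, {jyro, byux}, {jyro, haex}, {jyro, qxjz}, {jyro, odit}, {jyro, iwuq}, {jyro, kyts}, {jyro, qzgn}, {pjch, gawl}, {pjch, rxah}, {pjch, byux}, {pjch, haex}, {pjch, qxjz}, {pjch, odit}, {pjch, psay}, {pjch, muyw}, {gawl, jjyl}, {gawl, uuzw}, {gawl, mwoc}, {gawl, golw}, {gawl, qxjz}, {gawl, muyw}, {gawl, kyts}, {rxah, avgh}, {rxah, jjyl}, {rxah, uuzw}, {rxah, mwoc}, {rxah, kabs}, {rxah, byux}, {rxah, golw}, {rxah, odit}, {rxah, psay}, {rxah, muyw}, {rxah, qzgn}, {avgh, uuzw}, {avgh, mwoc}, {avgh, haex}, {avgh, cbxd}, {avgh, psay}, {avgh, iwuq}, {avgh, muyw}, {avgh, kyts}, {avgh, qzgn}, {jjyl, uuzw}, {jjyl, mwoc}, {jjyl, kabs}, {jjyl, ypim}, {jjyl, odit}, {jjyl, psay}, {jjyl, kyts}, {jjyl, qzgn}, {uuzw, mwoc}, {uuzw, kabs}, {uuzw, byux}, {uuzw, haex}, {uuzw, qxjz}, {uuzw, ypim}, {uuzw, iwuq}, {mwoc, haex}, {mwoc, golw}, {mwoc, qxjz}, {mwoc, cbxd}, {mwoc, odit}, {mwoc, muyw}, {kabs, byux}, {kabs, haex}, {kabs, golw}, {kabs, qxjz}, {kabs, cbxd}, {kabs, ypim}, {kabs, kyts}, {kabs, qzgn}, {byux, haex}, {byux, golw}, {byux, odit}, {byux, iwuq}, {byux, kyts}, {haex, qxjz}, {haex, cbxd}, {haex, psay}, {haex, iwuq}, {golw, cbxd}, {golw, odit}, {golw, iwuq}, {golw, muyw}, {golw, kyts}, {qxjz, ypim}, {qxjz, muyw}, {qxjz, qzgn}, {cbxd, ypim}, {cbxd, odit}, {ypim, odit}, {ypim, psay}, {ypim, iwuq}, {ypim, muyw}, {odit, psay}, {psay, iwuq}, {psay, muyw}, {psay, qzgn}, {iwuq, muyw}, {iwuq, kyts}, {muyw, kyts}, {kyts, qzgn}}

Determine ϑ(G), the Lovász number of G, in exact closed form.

sqrt(29)

deg(haex) = 14; N(haex) = {vlwz, zfsp, cuwp, jyro, pjch, avgh, uuzw, mwoc, kabs, byux, qxjz, cbxd, psay, iwuq}.
Vertex mwoc has 14 neighbors: vlwz, jsmx, jyro, gawl, rxah, avgh, jjyl, uuzw, haex, golw, qxjz, cbxd, odit, muyw.
deg(rwwe) = 14; N(rwwe) = {vlwz, jgvd, wyoe, wnxi, zfsp, jsmx, pjch, gawl, rxah, avgh, uuzw, byux, cbxd, qzgn}.
deg(golw) = 14; N(golw) = {vlwz, wyoe, wnxi, cuwp, gawl, rxah, mwoc, kabs, byux, cbxd, odit, iwuq, muyw, kyts}.
G on 29 vertices is 14-regular; strongly regular (29,14,6,7).
Distinct eigenvalues (to 4 d.p.): [14.0, 2.1926, -3.1926].
Lovász (edge-transitive): ϑ = −29·(-sqrt(29)/2 - 1/2)/((14)−(-sqrt(29)/2 - 1/2)) = sqrt(29).
Numerically 5.385165.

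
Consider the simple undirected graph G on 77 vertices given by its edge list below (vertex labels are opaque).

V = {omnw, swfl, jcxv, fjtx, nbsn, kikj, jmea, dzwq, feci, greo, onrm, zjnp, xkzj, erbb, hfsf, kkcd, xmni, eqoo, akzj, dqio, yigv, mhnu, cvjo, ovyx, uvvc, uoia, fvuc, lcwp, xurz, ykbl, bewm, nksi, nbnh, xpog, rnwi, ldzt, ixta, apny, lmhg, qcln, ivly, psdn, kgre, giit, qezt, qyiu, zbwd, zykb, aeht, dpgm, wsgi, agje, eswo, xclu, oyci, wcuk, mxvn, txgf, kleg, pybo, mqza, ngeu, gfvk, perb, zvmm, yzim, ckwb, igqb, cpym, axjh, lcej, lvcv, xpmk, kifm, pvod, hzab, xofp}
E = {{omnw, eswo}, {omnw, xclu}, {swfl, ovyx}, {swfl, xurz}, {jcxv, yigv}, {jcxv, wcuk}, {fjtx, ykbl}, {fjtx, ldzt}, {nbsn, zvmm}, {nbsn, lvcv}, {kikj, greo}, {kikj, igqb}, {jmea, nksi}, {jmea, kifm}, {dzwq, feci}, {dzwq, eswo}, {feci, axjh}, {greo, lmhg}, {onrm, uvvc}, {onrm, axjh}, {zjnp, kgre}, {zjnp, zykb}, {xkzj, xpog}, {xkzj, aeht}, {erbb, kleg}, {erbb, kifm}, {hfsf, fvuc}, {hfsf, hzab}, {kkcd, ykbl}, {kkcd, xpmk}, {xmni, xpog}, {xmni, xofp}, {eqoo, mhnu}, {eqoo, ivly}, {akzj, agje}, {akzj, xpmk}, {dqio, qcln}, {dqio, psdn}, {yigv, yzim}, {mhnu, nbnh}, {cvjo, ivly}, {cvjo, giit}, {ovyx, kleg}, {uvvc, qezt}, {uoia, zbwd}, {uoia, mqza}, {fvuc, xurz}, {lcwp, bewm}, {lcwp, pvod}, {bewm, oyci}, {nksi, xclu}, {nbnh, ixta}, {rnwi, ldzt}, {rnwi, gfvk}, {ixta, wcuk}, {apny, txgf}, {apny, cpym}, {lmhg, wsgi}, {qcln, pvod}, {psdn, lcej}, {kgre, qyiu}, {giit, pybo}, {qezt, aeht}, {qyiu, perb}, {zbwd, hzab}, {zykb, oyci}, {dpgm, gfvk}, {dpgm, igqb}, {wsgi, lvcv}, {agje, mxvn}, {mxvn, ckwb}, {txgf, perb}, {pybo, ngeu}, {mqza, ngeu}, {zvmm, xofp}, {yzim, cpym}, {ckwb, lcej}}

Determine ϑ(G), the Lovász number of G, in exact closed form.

N(zvmm) = {nbsn, xofp}, |N(zvmm)| = 2.
N(ckwb) = {mxvn, lcej}, |N(ckwb)| = 2.
N(fvuc) = {hfsf, xurz}, |N(fvuc)| = 2.
N(ixta) = {nbnh, wcuk}, |N(ixta)| = 2.
G on 77 vertices is 2-regular; this is C_{77}, the 77-cycle.
The 39 distinct eigenvalues: [2.0, 1.993, 1.973, 1.94, 1.894, 1.836, 1.765, 1.683, 1.589, 1.484, 1.37, 1.247, 1.115, 0.976, 0.831, 0.68, 0.524, 0.365, 0.204, 0.041, -0.122, -0.285, -0.445, -0.602, -0.756, -0.904, -1.047, -1.182, -1.31, -1.429, -1.538, -1.637, -1.725, -1.802, -1.867, -1.919, -1.959, -1.985, -1.998].
Lovász (edge-transitive): ϑ = −77·(-2*cos(pi/77))/((2)−(-2*cos(pi/77))) = 77*cos(pi/77)/(cos(pi/77) + 1).
ϑ(G) ≈ 38.4840.
38 ≤ 77*cos(pi/77)/(cos(pi/77) + 1) ≤ 39: both strict.

77*cos(pi/77)/(cos(pi/77) + 1)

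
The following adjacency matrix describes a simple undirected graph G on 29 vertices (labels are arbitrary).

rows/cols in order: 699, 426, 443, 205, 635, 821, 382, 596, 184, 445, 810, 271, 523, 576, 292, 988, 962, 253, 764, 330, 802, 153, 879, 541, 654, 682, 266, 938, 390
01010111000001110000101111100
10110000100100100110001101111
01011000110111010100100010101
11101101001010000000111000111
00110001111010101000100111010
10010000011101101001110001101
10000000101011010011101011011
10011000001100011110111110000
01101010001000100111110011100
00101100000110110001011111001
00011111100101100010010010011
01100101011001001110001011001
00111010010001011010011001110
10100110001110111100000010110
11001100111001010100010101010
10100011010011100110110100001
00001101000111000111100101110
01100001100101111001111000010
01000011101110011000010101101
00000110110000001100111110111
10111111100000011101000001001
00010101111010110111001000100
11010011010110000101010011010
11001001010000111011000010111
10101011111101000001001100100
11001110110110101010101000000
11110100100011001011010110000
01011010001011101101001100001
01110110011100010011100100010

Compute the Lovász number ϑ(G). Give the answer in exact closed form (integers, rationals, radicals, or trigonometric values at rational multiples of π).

sqrt(29)

deg(330) = 14; N(330) = {821, 382, 184, 445, 962, 253, 802, 153, 879, 541, 654, 266, 938, 390}.
N(266) = {699, 426, 443, 205, 821, 184, 523, 576, 962, 764, 330, 153, 541, 654}, |N(266)| = 14.
Vertex 654 has 14 neighbors: 699, 443, 635, 382, 596, 184, 445, 810, 271, 576, 330, 879, 541, 266.
Vertex 205 has 14 neighbors: 699, 426, 443, 635, 821, 596, 810, 523, 802, 153, 879, 266, 938, 390.
Every vertex has degree 14 (N=29); Paley(29): SR with (k,λ,μ)=(14,6,7).
spec(A) ≈ [14.0, 2.1926, -3.1926] (distinct, 4 d.p.).
Lovász: ϑ = −29(-sqrt(29)/2 - 1/2)/(14+-(-sqrt(29)/2 - 1/2)) = sqrt(29).
Numerically 5.3851648.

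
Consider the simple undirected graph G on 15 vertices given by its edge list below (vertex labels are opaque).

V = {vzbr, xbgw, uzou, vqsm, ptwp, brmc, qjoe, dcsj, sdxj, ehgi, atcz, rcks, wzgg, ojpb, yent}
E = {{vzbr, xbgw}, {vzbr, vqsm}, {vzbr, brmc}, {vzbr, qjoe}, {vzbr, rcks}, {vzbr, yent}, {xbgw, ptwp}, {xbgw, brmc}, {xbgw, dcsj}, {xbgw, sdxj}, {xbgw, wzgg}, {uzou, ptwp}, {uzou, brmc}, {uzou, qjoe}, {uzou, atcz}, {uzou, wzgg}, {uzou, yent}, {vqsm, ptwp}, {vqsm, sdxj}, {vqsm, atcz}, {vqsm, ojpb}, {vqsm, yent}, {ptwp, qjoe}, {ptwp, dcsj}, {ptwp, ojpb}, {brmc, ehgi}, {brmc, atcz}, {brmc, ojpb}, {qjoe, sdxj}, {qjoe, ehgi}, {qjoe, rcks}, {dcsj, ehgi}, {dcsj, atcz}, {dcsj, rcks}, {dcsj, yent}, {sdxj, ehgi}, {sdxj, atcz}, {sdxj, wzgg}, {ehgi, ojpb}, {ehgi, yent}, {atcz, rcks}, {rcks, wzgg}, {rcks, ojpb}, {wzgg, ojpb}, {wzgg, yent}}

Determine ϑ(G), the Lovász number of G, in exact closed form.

5

Vertex vqsm has 6 neighbors: vzbr, ptwp, sdxj, atcz, ojpb, yent.
N(atcz) = {uzou, vqsm, brmc, dcsj, sdxj, rcks}, |N(atcz)| = 6.
deg(qjoe) = 6; N(qjoe) = {vzbr, uzou, ptwp, sdxj, ehgi, rcks}.
N(vzbr) = {xbgw, vqsm, brmc, qjoe, rcks, yent}, |N(vzbr)| = 6.
Every vertex has degree 6 (N=15); Kneser K(6,2) on C(6,2)=15 vertices.
spec(A) ≈ [6.0, 1.0, -3.0] (distinct, 6 d.p.).
−15·(-3) / ((6)−(-3)) = 5 = ϑ(G).
≈ 5.0000000 (to 7 d.p.).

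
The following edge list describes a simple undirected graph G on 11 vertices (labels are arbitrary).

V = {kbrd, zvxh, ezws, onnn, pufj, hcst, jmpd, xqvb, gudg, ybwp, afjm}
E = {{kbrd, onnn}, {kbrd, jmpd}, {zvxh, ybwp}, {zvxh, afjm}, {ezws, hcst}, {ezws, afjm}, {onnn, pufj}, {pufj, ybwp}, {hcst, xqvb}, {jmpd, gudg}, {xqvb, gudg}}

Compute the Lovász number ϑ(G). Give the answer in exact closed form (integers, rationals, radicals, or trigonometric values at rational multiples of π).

11*cos(pi/11)/(cos(pi/11) + 1)

deg(onnn) = 2; N(onnn) = {kbrd, pufj}.
N(pufj) = {onnn, ybwp}, |N(pufj)| = 2.
N(ybwp) = {zvxh, pufj}, |N(ybwp)| = 2.
Vertex zvxh has 2 neighbors: ybwp, afjm.
2-regular, N=11; connected 2-regular on 11 ⇒ C_{11}.
spec(A) ≈ [2.0, 1.683, 0.831, -0.285, -1.31, -1.919] (distinct, 3 d.p.).
−11·(-2*cos(pi/11)) / ((2)−(-2*cos(pi/11))) = 11*cos(pi/11)/(cos(pi/11) + 1) = ϑ(G).
≈ 5.38630 (to 5 d.p.).
5 ≤ 11*cos(pi/11)/(cos(pi/11) + 1) ≤ 6: both strict.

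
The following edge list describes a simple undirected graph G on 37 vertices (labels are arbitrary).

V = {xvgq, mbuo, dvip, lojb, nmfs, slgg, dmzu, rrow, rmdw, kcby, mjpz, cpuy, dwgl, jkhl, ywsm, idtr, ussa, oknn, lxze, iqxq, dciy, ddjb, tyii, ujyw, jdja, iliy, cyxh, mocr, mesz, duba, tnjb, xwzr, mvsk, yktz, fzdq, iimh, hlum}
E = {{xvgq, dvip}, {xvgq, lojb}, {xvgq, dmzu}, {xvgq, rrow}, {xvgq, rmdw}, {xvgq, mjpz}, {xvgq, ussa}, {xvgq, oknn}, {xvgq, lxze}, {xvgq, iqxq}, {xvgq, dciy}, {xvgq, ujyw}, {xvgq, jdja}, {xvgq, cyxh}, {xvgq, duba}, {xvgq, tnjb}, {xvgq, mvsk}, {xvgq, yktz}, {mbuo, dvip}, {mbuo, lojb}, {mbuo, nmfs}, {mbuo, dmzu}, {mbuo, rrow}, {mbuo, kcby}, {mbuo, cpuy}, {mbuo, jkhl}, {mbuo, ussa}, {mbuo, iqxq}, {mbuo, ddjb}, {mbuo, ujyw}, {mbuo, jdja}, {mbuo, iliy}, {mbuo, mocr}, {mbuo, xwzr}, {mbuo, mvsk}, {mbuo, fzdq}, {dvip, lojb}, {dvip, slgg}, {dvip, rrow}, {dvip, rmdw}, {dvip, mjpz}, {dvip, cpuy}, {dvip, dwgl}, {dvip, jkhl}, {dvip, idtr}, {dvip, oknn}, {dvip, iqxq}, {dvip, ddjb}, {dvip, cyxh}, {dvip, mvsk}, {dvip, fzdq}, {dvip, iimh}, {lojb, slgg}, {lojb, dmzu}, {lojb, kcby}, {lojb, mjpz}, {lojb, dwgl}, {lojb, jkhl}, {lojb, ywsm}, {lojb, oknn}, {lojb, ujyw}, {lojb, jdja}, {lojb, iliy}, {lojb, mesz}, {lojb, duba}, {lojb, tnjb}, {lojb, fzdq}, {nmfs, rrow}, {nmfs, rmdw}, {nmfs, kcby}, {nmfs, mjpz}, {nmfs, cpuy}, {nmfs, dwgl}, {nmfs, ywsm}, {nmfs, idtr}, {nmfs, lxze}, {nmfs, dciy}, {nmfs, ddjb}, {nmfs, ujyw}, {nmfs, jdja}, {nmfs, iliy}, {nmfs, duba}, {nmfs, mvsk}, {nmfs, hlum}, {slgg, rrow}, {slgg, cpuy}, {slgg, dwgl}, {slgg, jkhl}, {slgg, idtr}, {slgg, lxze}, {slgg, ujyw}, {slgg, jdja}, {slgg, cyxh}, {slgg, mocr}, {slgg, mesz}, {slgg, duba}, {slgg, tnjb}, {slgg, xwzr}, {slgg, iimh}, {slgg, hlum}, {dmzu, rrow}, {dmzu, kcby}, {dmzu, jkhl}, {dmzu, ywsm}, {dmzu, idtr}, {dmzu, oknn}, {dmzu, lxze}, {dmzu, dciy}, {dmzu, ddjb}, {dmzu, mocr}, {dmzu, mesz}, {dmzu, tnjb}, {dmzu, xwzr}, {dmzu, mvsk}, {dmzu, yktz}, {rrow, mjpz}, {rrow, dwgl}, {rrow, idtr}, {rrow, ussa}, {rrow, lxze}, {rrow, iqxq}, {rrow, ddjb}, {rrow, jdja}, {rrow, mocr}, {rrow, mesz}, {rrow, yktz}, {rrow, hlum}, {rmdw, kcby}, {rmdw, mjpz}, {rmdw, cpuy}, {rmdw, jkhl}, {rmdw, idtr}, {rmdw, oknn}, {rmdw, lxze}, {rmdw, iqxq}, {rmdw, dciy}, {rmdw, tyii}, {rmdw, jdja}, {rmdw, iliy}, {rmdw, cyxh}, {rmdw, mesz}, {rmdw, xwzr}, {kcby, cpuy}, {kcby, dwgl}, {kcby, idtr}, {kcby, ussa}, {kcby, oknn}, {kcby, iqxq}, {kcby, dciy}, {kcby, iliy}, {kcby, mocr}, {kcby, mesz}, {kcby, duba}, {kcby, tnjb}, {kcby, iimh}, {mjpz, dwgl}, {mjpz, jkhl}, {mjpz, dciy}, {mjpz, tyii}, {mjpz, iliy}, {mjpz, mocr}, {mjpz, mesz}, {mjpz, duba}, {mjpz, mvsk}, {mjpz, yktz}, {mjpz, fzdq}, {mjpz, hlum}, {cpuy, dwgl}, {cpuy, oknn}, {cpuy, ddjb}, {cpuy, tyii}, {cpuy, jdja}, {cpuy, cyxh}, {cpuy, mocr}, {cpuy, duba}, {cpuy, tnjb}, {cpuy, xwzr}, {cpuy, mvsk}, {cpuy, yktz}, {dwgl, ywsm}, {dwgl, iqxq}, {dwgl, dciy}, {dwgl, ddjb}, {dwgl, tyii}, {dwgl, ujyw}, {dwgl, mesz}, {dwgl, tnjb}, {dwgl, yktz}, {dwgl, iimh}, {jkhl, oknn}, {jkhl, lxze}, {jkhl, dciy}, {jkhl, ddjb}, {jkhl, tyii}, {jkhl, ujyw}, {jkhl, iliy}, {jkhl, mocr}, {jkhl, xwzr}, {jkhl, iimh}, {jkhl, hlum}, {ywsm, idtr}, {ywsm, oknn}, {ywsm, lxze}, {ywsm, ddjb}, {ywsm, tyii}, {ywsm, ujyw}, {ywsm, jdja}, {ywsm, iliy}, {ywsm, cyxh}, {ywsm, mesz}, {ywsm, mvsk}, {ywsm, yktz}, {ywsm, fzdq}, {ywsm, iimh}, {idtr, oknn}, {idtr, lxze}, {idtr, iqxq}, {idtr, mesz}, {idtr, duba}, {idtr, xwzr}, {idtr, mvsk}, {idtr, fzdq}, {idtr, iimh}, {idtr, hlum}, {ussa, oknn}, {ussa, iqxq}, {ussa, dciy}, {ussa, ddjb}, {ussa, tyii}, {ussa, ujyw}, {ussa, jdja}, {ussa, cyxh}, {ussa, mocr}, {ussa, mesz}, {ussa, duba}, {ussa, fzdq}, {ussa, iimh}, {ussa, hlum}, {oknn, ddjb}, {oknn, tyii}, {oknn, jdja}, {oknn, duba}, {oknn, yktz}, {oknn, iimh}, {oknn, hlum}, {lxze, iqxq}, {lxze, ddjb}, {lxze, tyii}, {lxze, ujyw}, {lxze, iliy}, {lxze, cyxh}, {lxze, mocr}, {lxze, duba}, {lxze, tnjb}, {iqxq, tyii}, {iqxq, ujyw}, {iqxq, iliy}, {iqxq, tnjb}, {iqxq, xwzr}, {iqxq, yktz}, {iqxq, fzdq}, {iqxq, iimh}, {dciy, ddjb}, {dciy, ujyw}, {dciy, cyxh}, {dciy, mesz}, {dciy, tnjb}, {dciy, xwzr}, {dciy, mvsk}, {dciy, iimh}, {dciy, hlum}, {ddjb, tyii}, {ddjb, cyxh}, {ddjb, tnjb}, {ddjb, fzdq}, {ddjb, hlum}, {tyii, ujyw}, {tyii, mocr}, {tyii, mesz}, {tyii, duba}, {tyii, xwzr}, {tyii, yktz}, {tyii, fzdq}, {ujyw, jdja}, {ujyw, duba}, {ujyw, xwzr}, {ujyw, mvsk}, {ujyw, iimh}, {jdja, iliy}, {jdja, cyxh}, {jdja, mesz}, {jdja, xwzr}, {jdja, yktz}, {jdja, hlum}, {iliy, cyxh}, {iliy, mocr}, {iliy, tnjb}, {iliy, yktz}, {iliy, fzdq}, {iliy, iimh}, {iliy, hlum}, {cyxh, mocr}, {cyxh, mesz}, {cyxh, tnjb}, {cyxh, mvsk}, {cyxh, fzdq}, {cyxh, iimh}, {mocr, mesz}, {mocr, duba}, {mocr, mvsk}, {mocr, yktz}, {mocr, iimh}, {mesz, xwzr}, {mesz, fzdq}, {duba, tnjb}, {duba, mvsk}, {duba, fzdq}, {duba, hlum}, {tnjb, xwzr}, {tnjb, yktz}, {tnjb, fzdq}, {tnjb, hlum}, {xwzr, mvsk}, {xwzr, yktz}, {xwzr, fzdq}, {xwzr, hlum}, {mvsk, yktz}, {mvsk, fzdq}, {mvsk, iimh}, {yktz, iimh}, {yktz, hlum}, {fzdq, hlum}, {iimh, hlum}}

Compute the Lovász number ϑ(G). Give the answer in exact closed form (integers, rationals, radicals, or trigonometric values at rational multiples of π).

sqrt(37)

deg(ddjb) = 18; N(ddjb) = {mbuo, dvip, nmfs, dmzu, rrow, cpuy, dwgl, jkhl, ywsm, ussa, oknn, lxze, dciy, tyii, cyxh, tnjb, fzdq, hlum}.
deg(mjpz) = 18; N(mjpz) = {xvgq, dvip, lojb, nmfs, rrow, rmdw, dwgl, jkhl, dciy, tyii, iliy, mocr, mesz, duba, mvsk, yktz, fzdq, hlum}.
N(xvgq) = {dvip, lojb, dmzu, rrow, rmdw, mjpz, ussa, oknn, lxze, iqxq, dciy, ujyw, jdja, cyxh, duba, tnjb, mvsk, yktz}, |N(xvgq)| = 18.
deg(tnjb) = 18; N(tnjb) = {xvgq, lojb, slgg, dmzu, kcby, cpuy, dwgl, lxze, iqxq, dciy, ddjb, iliy, cyxh, duba, xwzr, yktz, fzdq, hlum}.
Every vertex has degree 18 (N=37); Paley(37): SR with (k,λ,μ)=(18,8,9).
Distinct eigenvalues (to 5 d.p.): [18.0, 2.54138, -3.54138].
λ_max=18, λ_min=-sqrt(37)/2 - 1/2; ϑ = −37·λ_min/(λ_max−λ_min) = sqrt(37).
= 6.08276253… (decimal).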